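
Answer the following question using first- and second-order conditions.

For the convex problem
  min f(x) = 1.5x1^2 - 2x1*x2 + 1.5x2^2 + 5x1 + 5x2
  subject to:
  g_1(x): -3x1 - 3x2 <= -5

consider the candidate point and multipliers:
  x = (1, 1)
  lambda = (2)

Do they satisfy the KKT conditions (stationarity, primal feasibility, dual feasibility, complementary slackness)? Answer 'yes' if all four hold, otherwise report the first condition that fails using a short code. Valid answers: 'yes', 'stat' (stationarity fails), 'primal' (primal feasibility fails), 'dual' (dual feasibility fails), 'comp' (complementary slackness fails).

Gradient of f: grad f(x) = Q x + c = (6, 6)
Constraint values g_i(x) = a_i^T x - b_i:
  g_1((1, 1)) = -1
Stationarity residual: grad f(x) + sum_i lambda_i a_i = (0, 0)
  -> stationarity OK
Primal feasibility (all g_i <= 0): OK
Dual feasibility (all lambda_i >= 0): OK
Complementary slackness (lambda_i * g_i(x) = 0 for all i): FAILS

Verdict: the first failing condition is complementary_slackness -> comp.

comp


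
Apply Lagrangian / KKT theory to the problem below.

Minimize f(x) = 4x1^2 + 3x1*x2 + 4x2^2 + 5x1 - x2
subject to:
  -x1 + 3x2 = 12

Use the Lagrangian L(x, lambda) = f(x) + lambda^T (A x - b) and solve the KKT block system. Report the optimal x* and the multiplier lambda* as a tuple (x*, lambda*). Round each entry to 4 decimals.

Form the Lagrangian:
  L(x, lambda) = (1/2) x^T Q x + c^T x + lambda^T (A x - b)
Stationarity (grad_x L = 0): Q x + c + A^T lambda = 0.
Primal feasibility: A x = b.

This gives the KKT block system:
  [ Q   A^T ] [ x     ]   [-c ]
  [ A    0  ] [ lambda ] = [ b ]

Solving the linear system:
  x*      = (-2.5102, 3.1633)
  lambda* = (-5.5918)
  f(x*)   = 25.6939

x* = (-2.5102, 3.1633), lambda* = (-5.5918)


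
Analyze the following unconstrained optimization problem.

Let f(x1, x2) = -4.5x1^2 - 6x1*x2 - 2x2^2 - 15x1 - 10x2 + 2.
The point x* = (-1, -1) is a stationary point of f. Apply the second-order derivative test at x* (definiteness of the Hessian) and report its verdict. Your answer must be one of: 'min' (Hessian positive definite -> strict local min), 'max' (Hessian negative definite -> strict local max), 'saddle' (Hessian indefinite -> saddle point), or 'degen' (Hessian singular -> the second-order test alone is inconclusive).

Compute the Hessian H = grad^2 f:
  H = [[-9, -6], [-6, -4]]
Verify stationarity: grad f(x*) = H x* + g = (0, 0).
Eigenvalues of H: -13, 0.
H has a zero eigenvalue (singular; negative semidefinite but not definite), so H is neither positive definite, negative definite, nor indefinite. The second-order test alone is inconclusive -> degen.
(Indeed, f is constant along the null direction of H through x*, so x* is not a strict local extremum.)

degen


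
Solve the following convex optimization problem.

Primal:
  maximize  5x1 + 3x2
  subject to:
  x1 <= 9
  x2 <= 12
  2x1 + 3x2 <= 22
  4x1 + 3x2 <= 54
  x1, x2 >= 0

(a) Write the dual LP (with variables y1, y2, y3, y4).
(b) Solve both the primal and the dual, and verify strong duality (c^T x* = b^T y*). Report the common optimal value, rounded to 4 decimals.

The standard primal-dual pair for 'max c^T x s.t. A x <= b, x >= 0' is:
  Dual:  min b^T y  s.t.  A^T y >= c,  y >= 0.

So the dual LP is:
  minimize  9y1 + 12y2 + 22y3 + 54y4
  subject to:
    y1 + 2y3 + 4y4 >= 5
    y2 + 3y3 + 3y4 >= 3
    y1, y2, y3, y4 >= 0

Solving the primal: x* = (9, 1.3333).
  primal value c^T x* = 49.
Solving the dual: y* = (3, 0, 1, 0).
  dual value b^T y* = 49.
Strong duality: c^T x* = b^T y*. Confirmed.

49


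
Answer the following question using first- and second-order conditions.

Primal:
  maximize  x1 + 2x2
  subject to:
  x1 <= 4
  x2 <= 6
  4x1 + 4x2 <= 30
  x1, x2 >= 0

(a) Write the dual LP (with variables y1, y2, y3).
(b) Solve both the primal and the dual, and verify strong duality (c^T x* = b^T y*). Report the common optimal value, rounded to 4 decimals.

The standard primal-dual pair for 'max c^T x s.t. A x <= b, x >= 0' is:
  Dual:  min b^T y  s.t.  A^T y >= c,  y >= 0.

So the dual LP is:
  minimize  4y1 + 6y2 + 30y3
  subject to:
    y1 + 4y3 >= 1
    y2 + 4y3 >= 2
    y1, y2, y3 >= 0

Solving the primal: x* = (1.5, 6).
  primal value c^T x* = 13.5.
Solving the dual: y* = (0, 1, 0.25).
  dual value b^T y* = 13.5.
Strong duality: c^T x* = b^T y*. Confirmed.

13.5


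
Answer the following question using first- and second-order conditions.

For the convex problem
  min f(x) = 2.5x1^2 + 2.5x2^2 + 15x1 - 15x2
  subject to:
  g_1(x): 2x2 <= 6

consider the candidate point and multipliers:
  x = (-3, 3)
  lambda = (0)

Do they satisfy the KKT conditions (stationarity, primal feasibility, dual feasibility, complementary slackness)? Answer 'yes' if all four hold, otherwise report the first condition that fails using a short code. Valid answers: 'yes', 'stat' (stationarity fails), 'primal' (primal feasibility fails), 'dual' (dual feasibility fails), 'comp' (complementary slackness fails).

Gradient of f: grad f(x) = Q x + c = (0, 0)
Constraint values g_i(x) = a_i^T x - b_i:
  g_1((-3, 3)) = 0
Stationarity residual: grad f(x) + sum_i lambda_i a_i = (0, 0)
  -> stationarity OK
Primal feasibility (all g_i <= 0): OK
Dual feasibility (all lambda_i >= 0): OK
Complementary slackness (lambda_i * g_i(x) = 0 for all i): OK

Verdict: yes, KKT holds.

yes


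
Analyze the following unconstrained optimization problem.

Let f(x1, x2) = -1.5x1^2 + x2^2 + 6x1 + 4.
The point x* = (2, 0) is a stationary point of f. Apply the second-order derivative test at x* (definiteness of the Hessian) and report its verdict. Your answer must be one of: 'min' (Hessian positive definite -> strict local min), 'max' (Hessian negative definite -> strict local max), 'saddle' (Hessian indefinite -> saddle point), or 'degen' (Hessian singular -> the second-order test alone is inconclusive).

Compute the Hessian H = grad^2 f:
  H = [[-3, 0], [0, 2]]
Verify stationarity: grad f(x*) = H x* + g = (0, 0).
Eigenvalues of H: -3, 2.
Eigenvalues have mixed signs, so H is indefinite -> x* is a saddle point.

saddle


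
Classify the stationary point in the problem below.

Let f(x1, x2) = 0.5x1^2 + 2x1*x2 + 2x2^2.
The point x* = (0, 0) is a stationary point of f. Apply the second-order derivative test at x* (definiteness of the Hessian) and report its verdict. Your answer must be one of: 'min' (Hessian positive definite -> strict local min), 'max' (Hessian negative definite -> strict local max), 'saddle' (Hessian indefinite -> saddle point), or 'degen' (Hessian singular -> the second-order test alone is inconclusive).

Compute the Hessian H = grad^2 f:
  H = [[1, 2], [2, 4]]
Verify stationarity: grad f(x*) = H x* + g = (0, 0).
Eigenvalues of H: 0, 5.
H has a zero eigenvalue (singular; positive semidefinite but not definite), so H is neither positive definite, negative definite, nor indefinite. The second-order test alone is inconclusive -> degen.
(Indeed, f is constant along the null direction of H through x*, so x* is not a strict local extremum.)

degen


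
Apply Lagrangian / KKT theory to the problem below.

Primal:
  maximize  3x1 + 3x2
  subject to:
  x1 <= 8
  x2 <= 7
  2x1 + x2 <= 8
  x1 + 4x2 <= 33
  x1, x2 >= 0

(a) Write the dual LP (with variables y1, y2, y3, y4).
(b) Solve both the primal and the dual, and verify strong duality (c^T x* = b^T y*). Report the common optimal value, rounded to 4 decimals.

The standard primal-dual pair for 'max c^T x s.t. A x <= b, x >= 0' is:
  Dual:  min b^T y  s.t.  A^T y >= c,  y >= 0.

So the dual LP is:
  minimize  8y1 + 7y2 + 8y3 + 33y4
  subject to:
    y1 + 2y3 + y4 >= 3
    y2 + y3 + 4y4 >= 3
    y1, y2, y3, y4 >= 0

Solving the primal: x* = (0.5, 7).
  primal value c^T x* = 22.5.
Solving the dual: y* = (0, 1.5, 1.5, 0).
  dual value b^T y* = 22.5.
Strong duality: c^T x* = b^T y*. Confirmed.

22.5


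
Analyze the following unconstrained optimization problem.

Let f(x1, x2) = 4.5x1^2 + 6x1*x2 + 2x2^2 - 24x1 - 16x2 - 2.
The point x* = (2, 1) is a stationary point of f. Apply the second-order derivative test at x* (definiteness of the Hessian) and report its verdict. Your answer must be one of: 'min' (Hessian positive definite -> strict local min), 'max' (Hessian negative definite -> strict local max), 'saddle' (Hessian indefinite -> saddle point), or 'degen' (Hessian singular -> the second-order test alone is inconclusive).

Compute the Hessian H = grad^2 f:
  H = [[9, 6], [6, 4]]
Verify stationarity: grad f(x*) = H x* + g = (0, 0).
Eigenvalues of H: 0, 13.
H has a zero eigenvalue (singular; positive semidefinite but not definite), so H is neither positive definite, negative definite, nor indefinite. The second-order test alone is inconclusive -> degen.
(Indeed, f is constant along the null direction of H through x*, so x* is not a strict local extremum.)

degen


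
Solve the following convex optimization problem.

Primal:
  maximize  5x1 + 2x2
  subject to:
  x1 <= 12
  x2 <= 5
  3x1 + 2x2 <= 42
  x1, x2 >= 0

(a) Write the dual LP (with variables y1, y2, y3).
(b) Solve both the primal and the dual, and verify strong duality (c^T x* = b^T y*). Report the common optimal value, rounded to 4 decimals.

The standard primal-dual pair for 'max c^T x s.t. A x <= b, x >= 0' is:
  Dual:  min b^T y  s.t.  A^T y >= c,  y >= 0.

So the dual LP is:
  minimize  12y1 + 5y2 + 42y3
  subject to:
    y1 + 3y3 >= 5
    y2 + 2y3 >= 2
    y1, y2, y3 >= 0

Solving the primal: x* = (12, 3).
  primal value c^T x* = 66.
Solving the dual: y* = (2, 0, 1).
  dual value b^T y* = 66.
Strong duality: c^T x* = b^T y*. Confirmed.

66


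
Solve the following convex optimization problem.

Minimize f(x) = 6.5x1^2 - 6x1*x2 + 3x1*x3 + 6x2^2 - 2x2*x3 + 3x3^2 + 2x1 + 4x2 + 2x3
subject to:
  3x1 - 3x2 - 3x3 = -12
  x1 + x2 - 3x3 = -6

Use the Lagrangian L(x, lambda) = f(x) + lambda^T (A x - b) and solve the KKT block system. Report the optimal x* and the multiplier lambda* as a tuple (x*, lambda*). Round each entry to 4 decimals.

Form the Lagrangian:
  L(x, lambda) = (1/2) x^T Q x + c^T x + lambda^T (A x - b)
Stationarity (grad_x L = 0): Q x + c + A^T lambda = 0.
Primal feasibility: A x = b.

This gives the KKT block system:
  [ Q   A^T ] [ x     ]   [-c ]
  [ A    0  ] [ lambda ] = [ b ]

Solving the linear system:
  x*      = (-1.1852, 0.9074, 1.9074)
  lambda* = (5.2191, -2.5278)
  f(x*)   = 26.2685

x* = (-1.1852, 0.9074, 1.9074), lambda* = (5.2191, -2.5278)


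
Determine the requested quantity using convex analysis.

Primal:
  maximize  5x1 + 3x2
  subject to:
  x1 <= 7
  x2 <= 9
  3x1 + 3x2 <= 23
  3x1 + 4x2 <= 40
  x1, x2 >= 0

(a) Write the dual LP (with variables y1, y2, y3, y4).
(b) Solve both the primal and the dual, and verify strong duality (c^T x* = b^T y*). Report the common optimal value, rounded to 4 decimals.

The standard primal-dual pair for 'max c^T x s.t. A x <= b, x >= 0' is:
  Dual:  min b^T y  s.t.  A^T y >= c,  y >= 0.

So the dual LP is:
  minimize  7y1 + 9y2 + 23y3 + 40y4
  subject to:
    y1 + 3y3 + 3y4 >= 5
    y2 + 3y3 + 4y4 >= 3
    y1, y2, y3, y4 >= 0

Solving the primal: x* = (7, 0.6667).
  primal value c^T x* = 37.
Solving the dual: y* = (2, 0, 1, 0).
  dual value b^T y* = 37.
Strong duality: c^T x* = b^T y*. Confirmed.

37


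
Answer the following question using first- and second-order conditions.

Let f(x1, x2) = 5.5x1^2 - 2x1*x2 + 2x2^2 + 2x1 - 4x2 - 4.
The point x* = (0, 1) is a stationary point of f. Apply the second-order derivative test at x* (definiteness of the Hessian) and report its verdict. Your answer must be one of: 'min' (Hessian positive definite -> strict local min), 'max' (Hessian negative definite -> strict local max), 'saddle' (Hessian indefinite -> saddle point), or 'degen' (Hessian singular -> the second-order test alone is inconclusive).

Compute the Hessian H = grad^2 f:
  H = [[11, -2], [-2, 4]]
Verify stationarity: grad f(x*) = H x* + g = (0, 0).
Eigenvalues of H: 3.4689, 11.5311.
Both eigenvalues > 0, so H is positive definite -> x* is a strict local min.

min


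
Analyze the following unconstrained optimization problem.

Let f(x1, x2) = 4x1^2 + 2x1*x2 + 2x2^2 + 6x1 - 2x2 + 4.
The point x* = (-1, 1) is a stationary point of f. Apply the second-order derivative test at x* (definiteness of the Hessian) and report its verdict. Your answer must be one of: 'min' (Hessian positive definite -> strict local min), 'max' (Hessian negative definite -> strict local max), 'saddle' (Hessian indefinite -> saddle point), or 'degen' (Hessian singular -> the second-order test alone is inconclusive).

Compute the Hessian H = grad^2 f:
  H = [[8, 2], [2, 4]]
Verify stationarity: grad f(x*) = H x* + g = (0, 0).
Eigenvalues of H: 3.1716, 8.8284.
Both eigenvalues > 0, so H is positive definite -> x* is a strict local min.

min


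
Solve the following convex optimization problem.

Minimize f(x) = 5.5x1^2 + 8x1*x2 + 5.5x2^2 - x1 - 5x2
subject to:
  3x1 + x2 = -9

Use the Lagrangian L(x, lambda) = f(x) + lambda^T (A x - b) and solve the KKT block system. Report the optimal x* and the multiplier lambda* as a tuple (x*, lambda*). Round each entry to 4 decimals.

Form the Lagrangian:
  L(x, lambda) = (1/2) x^T Q x + c^T x + lambda^T (A x - b)
Stationarity (grad_x L = 0): Q x + c + A^T lambda = 0.
Primal feasibility: A x = b.

This gives the KKT block system:
  [ Q   A^T ] [ x     ]   [-c ]
  [ A    0  ] [ lambda ] = [ b ]

Solving the linear system:
  x*      = (-3.8548, 2.5645)
  lambda* = (7.629)
  f(x*)   = 29.8468

x* = (-3.8548, 2.5645), lambda* = (7.629)


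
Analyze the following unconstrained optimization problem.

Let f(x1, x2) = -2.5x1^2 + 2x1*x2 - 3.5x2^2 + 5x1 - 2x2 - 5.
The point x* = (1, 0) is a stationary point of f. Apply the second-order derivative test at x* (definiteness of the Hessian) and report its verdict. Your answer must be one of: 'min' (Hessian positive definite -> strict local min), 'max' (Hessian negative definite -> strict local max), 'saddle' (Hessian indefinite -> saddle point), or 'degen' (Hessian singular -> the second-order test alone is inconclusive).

Compute the Hessian H = grad^2 f:
  H = [[-5, 2], [2, -7]]
Verify stationarity: grad f(x*) = H x* + g = (0, 0).
Eigenvalues of H: -8.2361, -3.7639.
Both eigenvalues < 0, so H is negative definite -> x* is a strict local max.

max


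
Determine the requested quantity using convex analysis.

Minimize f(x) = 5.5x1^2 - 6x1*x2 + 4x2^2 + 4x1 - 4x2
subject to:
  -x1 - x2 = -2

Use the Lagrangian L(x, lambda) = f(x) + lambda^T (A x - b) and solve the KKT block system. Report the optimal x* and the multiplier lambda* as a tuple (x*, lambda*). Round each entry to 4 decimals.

Form the Lagrangian:
  L(x, lambda) = (1/2) x^T Q x + c^T x + lambda^T (A x - b)
Stationarity (grad_x L = 0): Q x + c + A^T lambda = 0.
Primal feasibility: A x = b.

This gives the KKT block system:
  [ Q   A^T ] [ x     ]   [-c ]
  [ A    0  ] [ lambda ] = [ b ]

Solving the linear system:
  x*      = (0.6452, 1.3548)
  lambda* = (2.9677)
  f(x*)   = 1.5484

x* = (0.6452, 1.3548), lambda* = (2.9677)


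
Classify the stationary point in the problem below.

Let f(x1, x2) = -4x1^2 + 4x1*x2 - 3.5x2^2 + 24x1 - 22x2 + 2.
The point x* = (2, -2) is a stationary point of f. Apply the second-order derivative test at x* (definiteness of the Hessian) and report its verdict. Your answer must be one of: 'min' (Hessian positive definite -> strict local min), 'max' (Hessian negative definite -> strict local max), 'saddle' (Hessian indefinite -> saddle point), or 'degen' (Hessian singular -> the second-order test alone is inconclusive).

Compute the Hessian H = grad^2 f:
  H = [[-8, 4], [4, -7]]
Verify stationarity: grad f(x*) = H x* + g = (0, 0).
Eigenvalues of H: -11.5311, -3.4689.
Both eigenvalues < 0, so H is negative definite -> x* is a strict local max.

max


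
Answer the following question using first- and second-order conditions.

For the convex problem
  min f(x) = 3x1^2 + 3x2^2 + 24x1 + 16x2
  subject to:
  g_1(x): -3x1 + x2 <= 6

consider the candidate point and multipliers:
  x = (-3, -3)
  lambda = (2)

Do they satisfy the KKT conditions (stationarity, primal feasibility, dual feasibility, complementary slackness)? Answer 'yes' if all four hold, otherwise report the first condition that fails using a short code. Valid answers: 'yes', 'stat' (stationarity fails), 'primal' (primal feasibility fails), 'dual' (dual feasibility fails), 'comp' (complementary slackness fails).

Gradient of f: grad f(x) = Q x + c = (6, -2)
Constraint values g_i(x) = a_i^T x - b_i:
  g_1((-3, -3)) = 0
Stationarity residual: grad f(x) + sum_i lambda_i a_i = (0, 0)
  -> stationarity OK
Primal feasibility (all g_i <= 0): OK
Dual feasibility (all lambda_i >= 0): OK
Complementary slackness (lambda_i * g_i(x) = 0 for all i): OK

Verdict: yes, KKT holds.

yes


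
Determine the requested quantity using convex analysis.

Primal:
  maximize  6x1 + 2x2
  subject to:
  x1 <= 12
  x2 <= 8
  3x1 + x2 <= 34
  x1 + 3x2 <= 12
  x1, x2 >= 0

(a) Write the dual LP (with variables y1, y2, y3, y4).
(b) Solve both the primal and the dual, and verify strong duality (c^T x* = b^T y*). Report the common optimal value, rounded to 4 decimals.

The standard primal-dual pair for 'max c^T x s.t. A x <= b, x >= 0' is:
  Dual:  min b^T y  s.t.  A^T y >= c,  y >= 0.

So the dual LP is:
  minimize  12y1 + 8y2 + 34y3 + 12y4
  subject to:
    y1 + 3y3 + y4 >= 6
    y2 + y3 + 3y4 >= 2
    y1, y2, y3, y4 >= 0

Solving the primal: x* = (11.25, 0.25).
  primal value c^T x* = 68.
Solving the dual: y* = (0, 0, 2, 0).
  dual value b^T y* = 68.
Strong duality: c^T x* = b^T y*. Confirmed.

68


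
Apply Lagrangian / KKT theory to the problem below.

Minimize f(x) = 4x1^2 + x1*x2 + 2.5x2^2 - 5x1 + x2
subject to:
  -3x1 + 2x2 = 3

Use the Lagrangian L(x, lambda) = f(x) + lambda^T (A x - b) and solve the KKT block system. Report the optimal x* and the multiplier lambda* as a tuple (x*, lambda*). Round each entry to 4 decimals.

Form the Lagrangian:
  L(x, lambda) = (1/2) x^T Q x + c^T x + lambda^T (A x - b)
Stationarity (grad_x L = 0): Q x + c + A^T lambda = 0.
Primal feasibility: A x = b.

This gives the KKT block system:
  [ Q   A^T ] [ x     ]   [-c ]
  [ A    0  ] [ lambda ] = [ b ]

Solving the linear system:
  x*      = (-0.4157, 0.8764)
  lambda* = (-2.4831)
  f(x*)   = 5.2022

x* = (-0.4157, 0.8764), lambda* = (-2.4831)


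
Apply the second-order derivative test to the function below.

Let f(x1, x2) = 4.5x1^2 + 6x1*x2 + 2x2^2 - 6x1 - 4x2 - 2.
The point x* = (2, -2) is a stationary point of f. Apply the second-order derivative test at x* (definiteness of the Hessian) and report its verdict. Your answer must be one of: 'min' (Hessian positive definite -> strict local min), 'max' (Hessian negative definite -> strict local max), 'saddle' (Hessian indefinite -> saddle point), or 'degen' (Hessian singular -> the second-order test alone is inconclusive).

Compute the Hessian H = grad^2 f:
  H = [[9, 6], [6, 4]]
Verify stationarity: grad f(x*) = H x* + g = (0, 0).
Eigenvalues of H: 0, 13.
H has a zero eigenvalue (singular; positive semidefinite but not definite), so H is neither positive definite, negative definite, nor indefinite. The second-order test alone is inconclusive -> degen.
(Indeed, f is constant along the null direction of H through x*, so x* is not a strict local extremum.)

degen


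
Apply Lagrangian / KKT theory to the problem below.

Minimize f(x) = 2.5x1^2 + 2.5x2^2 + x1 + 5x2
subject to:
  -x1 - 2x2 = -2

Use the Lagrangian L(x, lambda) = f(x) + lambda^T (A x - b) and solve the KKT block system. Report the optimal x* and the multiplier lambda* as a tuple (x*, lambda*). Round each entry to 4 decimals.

Form the Lagrangian:
  L(x, lambda) = (1/2) x^T Q x + c^T x + lambda^T (A x - b)
Stationarity (grad_x L = 0): Q x + c + A^T lambda = 0.
Primal feasibility: A x = b.

This gives the KKT block system:
  [ Q   A^T ] [ x     ]   [-c ]
  [ A    0  ] [ lambda ] = [ b ]

Solving the linear system:
  x*      = (0.64, 0.68)
  lambda* = (4.2)
  f(x*)   = 6.22

x* = (0.64, 0.68), lambda* = (4.2)


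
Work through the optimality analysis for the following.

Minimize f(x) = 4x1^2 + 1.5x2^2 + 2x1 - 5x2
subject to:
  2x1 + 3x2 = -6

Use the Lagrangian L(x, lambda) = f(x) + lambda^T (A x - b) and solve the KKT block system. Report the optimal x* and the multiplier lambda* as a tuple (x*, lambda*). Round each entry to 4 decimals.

Form the Lagrangian:
  L(x, lambda) = (1/2) x^T Q x + c^T x + lambda^T (A x - b)
Stationarity (grad_x L = 0): Q x + c + A^T lambda = 0.
Primal feasibility: A x = b.

This gives the KKT block system:
  [ Q   A^T ] [ x     ]   [-c ]
  [ A    0  ] [ lambda ] = [ b ]

Solving the linear system:
  x*      = (-1, -1.3333)
  lambda* = (3)
  f(x*)   = 11.3333

x* = (-1, -1.3333), lambda* = (3)


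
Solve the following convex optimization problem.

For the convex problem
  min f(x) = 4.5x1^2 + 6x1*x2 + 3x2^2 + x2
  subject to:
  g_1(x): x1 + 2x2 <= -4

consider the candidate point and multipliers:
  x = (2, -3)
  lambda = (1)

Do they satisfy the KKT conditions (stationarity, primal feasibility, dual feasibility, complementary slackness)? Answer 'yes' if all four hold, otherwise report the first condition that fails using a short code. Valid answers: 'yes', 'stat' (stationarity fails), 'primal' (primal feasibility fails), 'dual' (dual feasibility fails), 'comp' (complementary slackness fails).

Gradient of f: grad f(x) = Q x + c = (0, -5)
Constraint values g_i(x) = a_i^T x - b_i:
  g_1((2, -3)) = 0
Stationarity residual: grad f(x) + sum_i lambda_i a_i = (1, -3)
  -> stationarity FAILS
Primal feasibility (all g_i <= 0): OK
Dual feasibility (all lambda_i >= 0): OK
Complementary slackness (lambda_i * g_i(x) = 0 for all i): OK

Verdict: the first failing condition is stationarity -> stat.

stat


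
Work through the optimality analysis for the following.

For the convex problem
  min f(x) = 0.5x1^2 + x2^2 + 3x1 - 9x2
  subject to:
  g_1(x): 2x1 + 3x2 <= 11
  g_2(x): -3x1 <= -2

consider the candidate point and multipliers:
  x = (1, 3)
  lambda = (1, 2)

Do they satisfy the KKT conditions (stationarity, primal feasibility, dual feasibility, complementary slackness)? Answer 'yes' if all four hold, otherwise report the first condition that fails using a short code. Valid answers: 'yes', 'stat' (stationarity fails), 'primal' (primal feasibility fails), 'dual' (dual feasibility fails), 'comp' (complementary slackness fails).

Gradient of f: grad f(x) = Q x + c = (4, -3)
Constraint values g_i(x) = a_i^T x - b_i:
  g_1((1, 3)) = 0
  g_2((1, 3)) = -1
Stationarity residual: grad f(x) + sum_i lambda_i a_i = (0, 0)
  -> stationarity OK
Primal feasibility (all g_i <= 0): OK
Dual feasibility (all lambda_i >= 0): OK
Complementary slackness (lambda_i * g_i(x) = 0 for all i): FAILS

Verdict: the first failing condition is complementary_slackness -> comp.

comp


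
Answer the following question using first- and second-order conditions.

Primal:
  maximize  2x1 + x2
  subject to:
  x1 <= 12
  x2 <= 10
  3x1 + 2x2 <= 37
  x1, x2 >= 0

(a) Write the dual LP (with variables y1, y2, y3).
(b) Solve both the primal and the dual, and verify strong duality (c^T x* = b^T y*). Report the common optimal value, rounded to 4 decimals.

The standard primal-dual pair for 'max c^T x s.t. A x <= b, x >= 0' is:
  Dual:  min b^T y  s.t.  A^T y >= c,  y >= 0.

So the dual LP is:
  minimize  12y1 + 10y2 + 37y3
  subject to:
    y1 + 3y3 >= 2
    y2 + 2y3 >= 1
    y1, y2, y3 >= 0

Solving the primal: x* = (12, 0.5).
  primal value c^T x* = 24.5.
Solving the dual: y* = (0.5, 0, 0.5).
  dual value b^T y* = 24.5.
Strong duality: c^T x* = b^T y*. Confirmed.

24.5


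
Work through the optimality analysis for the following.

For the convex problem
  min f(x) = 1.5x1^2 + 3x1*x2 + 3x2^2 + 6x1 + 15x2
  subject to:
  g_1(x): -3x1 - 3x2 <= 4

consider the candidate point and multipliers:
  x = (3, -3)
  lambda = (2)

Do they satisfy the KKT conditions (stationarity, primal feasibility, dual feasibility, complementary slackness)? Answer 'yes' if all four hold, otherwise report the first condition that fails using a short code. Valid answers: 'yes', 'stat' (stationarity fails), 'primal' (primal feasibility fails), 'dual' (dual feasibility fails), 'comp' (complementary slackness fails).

Gradient of f: grad f(x) = Q x + c = (6, 6)
Constraint values g_i(x) = a_i^T x - b_i:
  g_1((3, -3)) = -4
Stationarity residual: grad f(x) + sum_i lambda_i a_i = (0, 0)
  -> stationarity OK
Primal feasibility (all g_i <= 0): OK
Dual feasibility (all lambda_i >= 0): OK
Complementary slackness (lambda_i * g_i(x) = 0 for all i): FAILS

Verdict: the first failing condition is complementary_slackness -> comp.

comp


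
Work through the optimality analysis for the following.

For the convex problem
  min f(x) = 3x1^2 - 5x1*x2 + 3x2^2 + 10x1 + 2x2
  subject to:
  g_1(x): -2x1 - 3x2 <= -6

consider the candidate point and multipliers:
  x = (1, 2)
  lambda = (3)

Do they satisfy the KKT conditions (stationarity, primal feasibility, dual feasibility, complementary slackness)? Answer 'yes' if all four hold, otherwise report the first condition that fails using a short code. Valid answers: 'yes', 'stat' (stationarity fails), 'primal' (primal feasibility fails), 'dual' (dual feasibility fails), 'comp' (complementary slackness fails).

Gradient of f: grad f(x) = Q x + c = (6, 9)
Constraint values g_i(x) = a_i^T x - b_i:
  g_1((1, 2)) = -2
Stationarity residual: grad f(x) + sum_i lambda_i a_i = (0, 0)
  -> stationarity OK
Primal feasibility (all g_i <= 0): OK
Dual feasibility (all lambda_i >= 0): OK
Complementary slackness (lambda_i * g_i(x) = 0 for all i): FAILS

Verdict: the first failing condition is complementary_slackness -> comp.

comp


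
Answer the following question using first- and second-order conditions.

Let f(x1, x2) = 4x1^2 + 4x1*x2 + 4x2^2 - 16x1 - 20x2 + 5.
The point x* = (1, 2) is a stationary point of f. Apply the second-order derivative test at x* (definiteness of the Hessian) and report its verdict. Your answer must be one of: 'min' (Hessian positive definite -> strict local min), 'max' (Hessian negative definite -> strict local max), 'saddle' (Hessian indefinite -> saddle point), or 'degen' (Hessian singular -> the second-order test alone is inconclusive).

Compute the Hessian H = grad^2 f:
  H = [[8, 4], [4, 8]]
Verify stationarity: grad f(x*) = H x* + g = (0, 0).
Eigenvalues of H: 4, 12.
Both eigenvalues > 0, so H is positive definite -> x* is a strict local min.

min


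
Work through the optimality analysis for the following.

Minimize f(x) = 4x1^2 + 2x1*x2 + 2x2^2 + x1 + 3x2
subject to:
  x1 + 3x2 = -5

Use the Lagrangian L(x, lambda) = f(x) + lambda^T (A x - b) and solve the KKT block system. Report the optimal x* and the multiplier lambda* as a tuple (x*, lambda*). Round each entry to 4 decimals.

Form the Lagrangian:
  L(x, lambda) = (1/2) x^T Q x + c^T x + lambda^T (A x - b)
Stationarity (grad_x L = 0): Q x + c + A^T lambda = 0.
Primal feasibility: A x = b.

This gives the KKT block system:
  [ Q   A^T ] [ x     ]   [-c ]
  [ A    0  ] [ lambda ] = [ b ]

Solving the linear system:
  x*      = (0.1563, -1.7188)
  lambda* = (1.1875)
  f(x*)   = 0.4688

x* = (0.1563, -1.7188), lambda* = (1.1875)


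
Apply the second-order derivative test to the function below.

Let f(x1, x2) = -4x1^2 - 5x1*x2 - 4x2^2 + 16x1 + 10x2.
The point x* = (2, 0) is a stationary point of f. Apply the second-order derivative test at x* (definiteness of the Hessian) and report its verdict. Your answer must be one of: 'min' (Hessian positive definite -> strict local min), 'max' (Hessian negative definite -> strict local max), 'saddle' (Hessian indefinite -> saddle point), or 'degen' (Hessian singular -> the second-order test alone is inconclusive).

Compute the Hessian H = grad^2 f:
  H = [[-8, -5], [-5, -8]]
Verify stationarity: grad f(x*) = H x* + g = (0, 0).
Eigenvalues of H: -13, -3.
Both eigenvalues < 0, so H is negative definite -> x* is a strict local max.

max


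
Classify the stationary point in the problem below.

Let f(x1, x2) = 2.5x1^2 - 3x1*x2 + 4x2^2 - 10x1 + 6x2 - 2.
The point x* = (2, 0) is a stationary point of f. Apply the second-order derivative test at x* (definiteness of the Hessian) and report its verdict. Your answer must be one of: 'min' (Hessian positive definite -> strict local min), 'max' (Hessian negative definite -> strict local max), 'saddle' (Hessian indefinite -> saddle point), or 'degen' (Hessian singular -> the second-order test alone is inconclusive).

Compute the Hessian H = grad^2 f:
  H = [[5, -3], [-3, 8]]
Verify stationarity: grad f(x*) = H x* + g = (0, 0).
Eigenvalues of H: 3.1459, 9.8541.
Both eigenvalues > 0, so H is positive definite -> x* is a strict local min.

min


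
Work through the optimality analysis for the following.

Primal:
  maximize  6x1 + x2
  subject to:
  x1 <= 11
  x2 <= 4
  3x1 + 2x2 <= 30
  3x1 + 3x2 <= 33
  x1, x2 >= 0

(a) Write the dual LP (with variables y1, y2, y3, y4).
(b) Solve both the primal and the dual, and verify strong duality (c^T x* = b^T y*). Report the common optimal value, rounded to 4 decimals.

The standard primal-dual pair for 'max c^T x s.t. A x <= b, x >= 0' is:
  Dual:  min b^T y  s.t.  A^T y >= c,  y >= 0.

So the dual LP is:
  minimize  11y1 + 4y2 + 30y3 + 33y4
  subject to:
    y1 + 3y3 + 3y4 >= 6
    y2 + 2y3 + 3y4 >= 1
    y1, y2, y3, y4 >= 0

Solving the primal: x* = (10, 0).
  primal value c^T x* = 60.
Solving the dual: y* = (0, 0, 2, 0).
  dual value b^T y* = 60.
Strong duality: c^T x* = b^T y*. Confirmed.

60


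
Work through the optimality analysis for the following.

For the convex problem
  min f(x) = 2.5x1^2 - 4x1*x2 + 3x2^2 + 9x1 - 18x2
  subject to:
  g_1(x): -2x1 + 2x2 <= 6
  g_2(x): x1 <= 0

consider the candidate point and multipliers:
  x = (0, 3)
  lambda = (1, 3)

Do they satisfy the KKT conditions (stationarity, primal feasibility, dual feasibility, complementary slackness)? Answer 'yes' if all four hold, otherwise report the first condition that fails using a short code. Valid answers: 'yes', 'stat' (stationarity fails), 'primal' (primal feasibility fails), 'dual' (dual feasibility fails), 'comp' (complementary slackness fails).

Gradient of f: grad f(x) = Q x + c = (-3, 0)
Constraint values g_i(x) = a_i^T x - b_i:
  g_1((0, 3)) = 0
  g_2((0, 3)) = 0
Stationarity residual: grad f(x) + sum_i lambda_i a_i = (-2, 2)
  -> stationarity FAILS
Primal feasibility (all g_i <= 0): OK
Dual feasibility (all lambda_i >= 0): OK
Complementary slackness (lambda_i * g_i(x) = 0 for all i): OK

Verdict: the first failing condition is stationarity -> stat.

stat


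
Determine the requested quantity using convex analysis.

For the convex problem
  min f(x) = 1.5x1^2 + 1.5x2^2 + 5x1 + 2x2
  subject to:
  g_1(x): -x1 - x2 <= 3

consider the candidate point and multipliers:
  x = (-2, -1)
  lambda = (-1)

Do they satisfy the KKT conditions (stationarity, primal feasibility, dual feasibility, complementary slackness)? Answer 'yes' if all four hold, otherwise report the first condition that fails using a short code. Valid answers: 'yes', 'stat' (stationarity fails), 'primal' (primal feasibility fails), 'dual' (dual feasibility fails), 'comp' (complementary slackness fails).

Gradient of f: grad f(x) = Q x + c = (-1, -1)
Constraint values g_i(x) = a_i^T x - b_i:
  g_1((-2, -1)) = 0
Stationarity residual: grad f(x) + sum_i lambda_i a_i = (0, 0)
  -> stationarity OK
Primal feasibility (all g_i <= 0): OK
Dual feasibility (all lambda_i >= 0): FAILS
Complementary slackness (lambda_i * g_i(x) = 0 for all i): OK

Verdict: the first failing condition is dual_feasibility -> dual.

dual


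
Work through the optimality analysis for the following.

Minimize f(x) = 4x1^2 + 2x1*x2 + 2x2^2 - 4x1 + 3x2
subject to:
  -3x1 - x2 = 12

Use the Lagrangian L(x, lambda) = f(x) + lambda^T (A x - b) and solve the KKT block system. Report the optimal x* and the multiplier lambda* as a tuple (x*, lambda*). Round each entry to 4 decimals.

Form the Lagrangian:
  L(x, lambda) = (1/2) x^T Q x + c^T x + lambda^T (A x - b)
Stationarity (grad_x L = 0): Q x + c + A^T lambda = 0.
Primal feasibility: A x = b.

This gives the KKT block system:
  [ Q   A^T ] [ x     ]   [-c ]
  [ A    0  ] [ lambda ] = [ b ]

Solving the linear system:
  x*      = (-3.3438, -1.9688)
  lambda* = (-11.5625)
  f(x*)   = 73.1094

x* = (-3.3438, -1.9688), lambda* = (-11.5625)


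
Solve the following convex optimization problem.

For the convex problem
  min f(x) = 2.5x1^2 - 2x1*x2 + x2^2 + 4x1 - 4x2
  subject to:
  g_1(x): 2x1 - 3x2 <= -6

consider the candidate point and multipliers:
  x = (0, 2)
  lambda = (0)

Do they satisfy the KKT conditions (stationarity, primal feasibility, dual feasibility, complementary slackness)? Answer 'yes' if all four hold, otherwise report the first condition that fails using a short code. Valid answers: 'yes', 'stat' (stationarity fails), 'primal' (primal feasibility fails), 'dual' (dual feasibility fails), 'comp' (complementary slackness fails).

Gradient of f: grad f(x) = Q x + c = (0, 0)
Constraint values g_i(x) = a_i^T x - b_i:
  g_1((0, 2)) = 0
Stationarity residual: grad f(x) + sum_i lambda_i a_i = (0, 0)
  -> stationarity OK
Primal feasibility (all g_i <= 0): OK
Dual feasibility (all lambda_i >= 0): OK
Complementary slackness (lambda_i * g_i(x) = 0 for all i): OK

Verdict: yes, KKT holds.

yes


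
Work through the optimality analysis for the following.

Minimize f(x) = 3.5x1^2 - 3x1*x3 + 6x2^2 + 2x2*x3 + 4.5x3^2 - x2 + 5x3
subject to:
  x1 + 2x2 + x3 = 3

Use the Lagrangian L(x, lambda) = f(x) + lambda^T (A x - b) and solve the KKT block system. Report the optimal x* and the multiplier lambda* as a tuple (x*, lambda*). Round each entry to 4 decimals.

Form the Lagrangian:
  L(x, lambda) = (1/2) x^T Q x + c^T x + lambda^T (A x - b)
Stationarity (grad_x L = 0): Q x + c + A^T lambda = 0.
Primal feasibility: A x = b.

This gives the KKT block system:
  [ Q   A^T ] [ x     ]   [-c ]
  [ A    0  ] [ lambda ] = [ b ]

Solving the linear system:
  x*      = (0.8636, 1, 0.1364)
  lambda* = (-5.6364)
  f(x*)   = 8.2955

x* = (0.8636, 1, 0.1364), lambda* = (-5.6364)


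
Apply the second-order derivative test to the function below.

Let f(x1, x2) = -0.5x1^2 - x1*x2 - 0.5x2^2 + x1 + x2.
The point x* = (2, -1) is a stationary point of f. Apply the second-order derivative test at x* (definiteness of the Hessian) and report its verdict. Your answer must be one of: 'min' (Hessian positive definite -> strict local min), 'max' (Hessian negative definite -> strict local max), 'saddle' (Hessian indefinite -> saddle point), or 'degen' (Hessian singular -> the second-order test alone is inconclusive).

Compute the Hessian H = grad^2 f:
  H = [[-1, -1], [-1, -1]]
Verify stationarity: grad f(x*) = H x* + g = (0, 0).
Eigenvalues of H: -2, 0.
H has a zero eigenvalue (singular; negative semidefinite but not definite), so H is neither positive definite, negative definite, nor indefinite. The second-order test alone is inconclusive -> degen.
(Indeed, f is constant along the null direction of H through x*, so x* is not a strict local extremum.)

degen


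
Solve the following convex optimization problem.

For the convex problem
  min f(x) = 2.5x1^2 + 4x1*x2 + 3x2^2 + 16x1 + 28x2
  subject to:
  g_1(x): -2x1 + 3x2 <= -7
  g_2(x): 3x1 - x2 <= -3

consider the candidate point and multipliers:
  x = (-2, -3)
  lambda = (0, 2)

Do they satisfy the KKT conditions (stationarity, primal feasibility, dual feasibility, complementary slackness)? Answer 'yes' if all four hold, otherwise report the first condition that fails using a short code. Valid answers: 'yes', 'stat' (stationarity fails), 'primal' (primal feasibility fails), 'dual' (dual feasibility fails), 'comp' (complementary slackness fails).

Gradient of f: grad f(x) = Q x + c = (-6, 2)
Constraint values g_i(x) = a_i^T x - b_i:
  g_1((-2, -3)) = 2
  g_2((-2, -3)) = 0
Stationarity residual: grad f(x) + sum_i lambda_i a_i = (0, 0)
  -> stationarity OK
Primal feasibility (all g_i <= 0): FAILS
Dual feasibility (all lambda_i >= 0): OK
Complementary slackness (lambda_i * g_i(x) = 0 for all i): OK

Verdict: the first failing condition is primal_feasibility -> primal.

primal


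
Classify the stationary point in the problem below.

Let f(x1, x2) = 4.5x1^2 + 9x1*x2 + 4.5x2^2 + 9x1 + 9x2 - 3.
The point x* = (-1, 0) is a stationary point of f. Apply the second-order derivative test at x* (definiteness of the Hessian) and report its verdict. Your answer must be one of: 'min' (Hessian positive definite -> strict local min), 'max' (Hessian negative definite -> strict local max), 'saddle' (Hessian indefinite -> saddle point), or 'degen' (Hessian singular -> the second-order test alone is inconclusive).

Compute the Hessian H = grad^2 f:
  H = [[9, 9], [9, 9]]
Verify stationarity: grad f(x*) = H x* + g = (0, 0).
Eigenvalues of H: 0, 18.
H has a zero eigenvalue (singular; positive semidefinite but not definite), so H is neither positive definite, negative definite, nor indefinite. The second-order test alone is inconclusive -> degen.
(Indeed, f is constant along the null direction of H through x*, so x* is not a strict local extremum.)

degen


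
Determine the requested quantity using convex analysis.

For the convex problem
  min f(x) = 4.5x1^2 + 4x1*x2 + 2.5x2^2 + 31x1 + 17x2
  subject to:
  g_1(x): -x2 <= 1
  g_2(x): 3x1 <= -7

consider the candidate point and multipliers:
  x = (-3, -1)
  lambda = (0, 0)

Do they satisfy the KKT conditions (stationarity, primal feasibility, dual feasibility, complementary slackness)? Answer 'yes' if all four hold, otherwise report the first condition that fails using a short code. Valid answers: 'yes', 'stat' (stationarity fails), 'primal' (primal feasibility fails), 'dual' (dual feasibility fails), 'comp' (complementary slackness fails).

Gradient of f: grad f(x) = Q x + c = (0, 0)
Constraint values g_i(x) = a_i^T x - b_i:
  g_1((-3, -1)) = 0
  g_2((-3, -1)) = -2
Stationarity residual: grad f(x) + sum_i lambda_i a_i = (0, 0)
  -> stationarity OK
Primal feasibility (all g_i <= 0): OK
Dual feasibility (all lambda_i >= 0): OK
Complementary slackness (lambda_i * g_i(x) = 0 for all i): OK

Verdict: yes, KKT holds.

yes


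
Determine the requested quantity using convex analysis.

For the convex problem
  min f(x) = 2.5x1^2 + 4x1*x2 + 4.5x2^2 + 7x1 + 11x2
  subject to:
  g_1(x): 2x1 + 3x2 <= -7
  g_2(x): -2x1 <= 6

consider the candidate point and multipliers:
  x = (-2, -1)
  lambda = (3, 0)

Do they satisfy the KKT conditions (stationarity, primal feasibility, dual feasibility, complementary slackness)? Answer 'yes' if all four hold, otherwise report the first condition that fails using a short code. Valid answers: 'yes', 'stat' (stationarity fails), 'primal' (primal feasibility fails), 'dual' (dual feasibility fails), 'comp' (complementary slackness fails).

Gradient of f: grad f(x) = Q x + c = (-7, -6)
Constraint values g_i(x) = a_i^T x - b_i:
  g_1((-2, -1)) = 0
  g_2((-2, -1)) = -2
Stationarity residual: grad f(x) + sum_i lambda_i a_i = (-1, 3)
  -> stationarity FAILS
Primal feasibility (all g_i <= 0): OK
Dual feasibility (all lambda_i >= 0): OK
Complementary slackness (lambda_i * g_i(x) = 0 for all i): OK

Verdict: the first failing condition is stationarity -> stat.

stat


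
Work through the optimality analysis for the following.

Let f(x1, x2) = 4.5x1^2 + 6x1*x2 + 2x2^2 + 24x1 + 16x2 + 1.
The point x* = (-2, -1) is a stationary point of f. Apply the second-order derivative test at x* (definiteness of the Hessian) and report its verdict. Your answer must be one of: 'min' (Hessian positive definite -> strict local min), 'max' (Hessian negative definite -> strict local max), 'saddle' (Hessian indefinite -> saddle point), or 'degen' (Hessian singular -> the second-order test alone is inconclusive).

Compute the Hessian H = grad^2 f:
  H = [[9, 6], [6, 4]]
Verify stationarity: grad f(x*) = H x* + g = (0, 0).
Eigenvalues of H: 0, 13.
H has a zero eigenvalue (singular; positive semidefinite but not definite), so H is neither positive definite, negative definite, nor indefinite. The second-order test alone is inconclusive -> degen.
(Indeed, f is constant along the null direction of H through x*, so x* is not a strict local extremum.)

degen
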